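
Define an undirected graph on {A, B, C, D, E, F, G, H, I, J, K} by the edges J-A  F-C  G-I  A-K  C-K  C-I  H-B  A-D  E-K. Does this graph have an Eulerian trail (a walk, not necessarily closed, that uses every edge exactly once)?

No

Degrees: A:3, B:1, C:3, D:1, E:1, F:1, G:1, H:1, I:2, J:1, K:3
Odd-degree vertices: A, B, C, D, E, F, G, H, J, K (10 total).
An Eulerian trail requires 0 or 2 odd-degree vertices; here there are 10.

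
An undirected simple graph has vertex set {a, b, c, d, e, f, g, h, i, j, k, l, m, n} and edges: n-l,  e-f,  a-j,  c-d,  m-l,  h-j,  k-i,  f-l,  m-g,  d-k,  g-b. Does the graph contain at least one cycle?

|V| = 14, |E| = 11, number of components = 3.
Since 11 = 14 - 3, the graph is a forest and contains no cycle.

No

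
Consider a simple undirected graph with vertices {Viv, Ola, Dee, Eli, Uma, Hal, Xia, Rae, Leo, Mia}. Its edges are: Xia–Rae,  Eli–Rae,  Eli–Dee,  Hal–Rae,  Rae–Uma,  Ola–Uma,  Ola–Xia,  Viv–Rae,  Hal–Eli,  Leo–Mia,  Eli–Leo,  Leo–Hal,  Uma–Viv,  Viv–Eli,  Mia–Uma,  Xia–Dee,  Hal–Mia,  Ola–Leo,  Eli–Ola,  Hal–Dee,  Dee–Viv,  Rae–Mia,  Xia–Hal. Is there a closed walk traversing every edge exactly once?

Yes

Degrees: Viv:4, Ola:4, Dee:4, Eli:6, Uma:4, Hal:6, Xia:4, Rae:6, Leo:4, Mia:4
Every vertex has even degree and the edges form a single connected piece, so an Eulerian circuit exists.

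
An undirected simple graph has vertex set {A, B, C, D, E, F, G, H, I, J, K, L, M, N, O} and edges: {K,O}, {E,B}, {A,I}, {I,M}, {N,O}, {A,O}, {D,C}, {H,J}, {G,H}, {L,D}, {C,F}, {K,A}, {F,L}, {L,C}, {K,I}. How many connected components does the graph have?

Component: {B, E}
Component: {G, H, J}
Component: {C, D, F, L}
Component: {A, I, K, M, N, O}

4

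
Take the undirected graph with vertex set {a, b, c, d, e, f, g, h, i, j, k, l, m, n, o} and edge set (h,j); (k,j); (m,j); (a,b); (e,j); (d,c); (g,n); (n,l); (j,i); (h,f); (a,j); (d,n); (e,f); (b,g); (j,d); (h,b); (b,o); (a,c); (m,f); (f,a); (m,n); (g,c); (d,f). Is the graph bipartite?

Yes

Partition the vertices as {b, c, f, j, n} vs {a, d, e, g, h, i, k, l, m, o}. Each listed edge has one endpoint in each part, so the graph is bipartite.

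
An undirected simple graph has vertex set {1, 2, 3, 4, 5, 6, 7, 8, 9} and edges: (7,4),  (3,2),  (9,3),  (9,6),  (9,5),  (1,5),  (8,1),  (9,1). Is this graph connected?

Component: {4, 7}
Component: {1, 2, 3, 5, 6, 8, 9}
No edge joins these 2 groups, so the graph is disconnected.

No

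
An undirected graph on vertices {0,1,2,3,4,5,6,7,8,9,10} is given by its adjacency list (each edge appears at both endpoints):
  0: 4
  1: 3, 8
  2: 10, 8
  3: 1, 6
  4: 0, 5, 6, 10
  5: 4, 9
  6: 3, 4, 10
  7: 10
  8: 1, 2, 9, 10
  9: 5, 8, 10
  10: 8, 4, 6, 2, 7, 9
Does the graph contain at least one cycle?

Yes

|V| = 11, |E| = 15, number of components = 1.
One cycle is 10-8-9-10.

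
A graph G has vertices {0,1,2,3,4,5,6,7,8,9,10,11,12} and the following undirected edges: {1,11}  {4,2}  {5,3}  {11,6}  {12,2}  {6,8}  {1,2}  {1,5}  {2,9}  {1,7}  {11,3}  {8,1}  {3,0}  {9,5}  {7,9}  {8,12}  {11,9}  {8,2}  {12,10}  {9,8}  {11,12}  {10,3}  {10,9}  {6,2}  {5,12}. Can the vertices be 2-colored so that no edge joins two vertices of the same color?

No

The cycle 2-8-12-2 has length 3, which is odd, so the graph is not bipartite.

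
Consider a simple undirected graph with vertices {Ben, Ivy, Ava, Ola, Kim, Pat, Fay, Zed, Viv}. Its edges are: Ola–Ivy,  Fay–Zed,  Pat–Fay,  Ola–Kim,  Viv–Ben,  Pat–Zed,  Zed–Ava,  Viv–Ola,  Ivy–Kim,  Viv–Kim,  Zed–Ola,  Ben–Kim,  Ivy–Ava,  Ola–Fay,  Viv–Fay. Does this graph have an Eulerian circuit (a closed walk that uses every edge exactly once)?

No

Degrees: Ben:2, Ivy:3, Ava:2, Ola:5, Kim:4, Pat:2, Fay:4, Zed:4, Viv:4
Vertices with odd degree: Ivy, Ola. An Eulerian circuit requires all degrees even.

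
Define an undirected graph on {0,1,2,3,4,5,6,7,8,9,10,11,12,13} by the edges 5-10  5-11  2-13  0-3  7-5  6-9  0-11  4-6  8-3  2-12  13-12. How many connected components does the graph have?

4

Component: {1}
Component: {2, 12, 13}
Component: {4, 6, 9}
Component: {0, 3, 5, 7, 8, 10, 11}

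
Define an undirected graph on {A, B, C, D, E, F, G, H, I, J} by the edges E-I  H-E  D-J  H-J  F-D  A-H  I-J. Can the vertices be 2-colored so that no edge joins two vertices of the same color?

A valid 2-coloring puts {B, C, D, G, H, I} on one side and {A, E, F, J} on the other; every edge crosses between the two sides.

Yes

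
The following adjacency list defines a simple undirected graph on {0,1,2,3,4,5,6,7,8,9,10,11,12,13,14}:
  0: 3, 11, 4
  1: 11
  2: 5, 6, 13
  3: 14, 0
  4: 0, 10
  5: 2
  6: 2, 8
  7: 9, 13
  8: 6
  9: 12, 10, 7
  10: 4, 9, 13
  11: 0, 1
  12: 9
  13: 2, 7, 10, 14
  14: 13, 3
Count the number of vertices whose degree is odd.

Degrees: 0:3, 1:1, 2:3, 3:2, 4:2, 5:1, 6:2, 7:2, 8:1, 9:3, 10:3, 11:2, 12:1, 13:4, 14:2
Odd-degree vertices: 0, 1, 2, 5, 8, 9, 10, 12.

8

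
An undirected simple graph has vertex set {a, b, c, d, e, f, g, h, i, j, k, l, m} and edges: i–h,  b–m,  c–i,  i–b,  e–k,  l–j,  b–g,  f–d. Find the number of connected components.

Component: {a}
Component: {d, f}
Component: {e, k}
Component: {j, l}
Component: {b, c, g, h, i, m}

5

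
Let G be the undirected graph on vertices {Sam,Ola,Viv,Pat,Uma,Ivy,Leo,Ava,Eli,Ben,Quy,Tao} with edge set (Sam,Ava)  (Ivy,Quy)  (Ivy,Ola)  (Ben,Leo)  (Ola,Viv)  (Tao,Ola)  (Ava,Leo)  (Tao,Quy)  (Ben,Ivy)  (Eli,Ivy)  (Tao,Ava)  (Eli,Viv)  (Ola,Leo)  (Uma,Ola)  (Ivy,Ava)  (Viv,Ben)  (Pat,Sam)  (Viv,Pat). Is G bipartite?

Color {Ola, Pat, Ava, Eli, Ben, Quy} black and {Sam, Viv, Uma, Ivy, Leo, Tao} white. No edge joins two same-colored vertices, so the graph is bipartite.

Yes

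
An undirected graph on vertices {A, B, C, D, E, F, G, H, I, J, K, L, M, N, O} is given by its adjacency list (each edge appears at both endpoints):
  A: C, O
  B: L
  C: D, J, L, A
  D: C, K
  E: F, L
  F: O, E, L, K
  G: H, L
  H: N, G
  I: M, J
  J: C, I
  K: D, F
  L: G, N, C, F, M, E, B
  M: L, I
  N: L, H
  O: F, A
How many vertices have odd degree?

2

Degrees: A:2, B:1, C:4, D:2, E:2, F:4, G:2, H:2, I:2, J:2, K:2, L:7, M:2, N:2, O:2
Odd-degree vertices: B, L.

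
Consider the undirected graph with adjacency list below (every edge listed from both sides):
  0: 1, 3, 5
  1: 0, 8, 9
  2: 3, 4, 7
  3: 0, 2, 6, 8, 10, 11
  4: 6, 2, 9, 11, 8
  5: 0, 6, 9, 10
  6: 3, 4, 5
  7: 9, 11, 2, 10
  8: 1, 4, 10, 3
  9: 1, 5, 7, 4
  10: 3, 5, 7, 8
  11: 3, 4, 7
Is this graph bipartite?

10-8-1-9-7-10 is an odd cycle (length 5), and a bipartite graph can contain only even cycles.

No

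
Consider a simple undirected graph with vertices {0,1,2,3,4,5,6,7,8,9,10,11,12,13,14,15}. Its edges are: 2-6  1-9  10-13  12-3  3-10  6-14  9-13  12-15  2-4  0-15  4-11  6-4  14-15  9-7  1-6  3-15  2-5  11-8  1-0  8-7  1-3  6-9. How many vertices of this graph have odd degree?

Degrees: 0:2, 1:4, 2:3, 3:4, 4:3, 5:1, 6:5, 7:2, 8:2, 9:4, 10:2, 11:2, 12:2, 13:2, 14:2, 15:4
Odd-degree vertices: 2, 4, 5, 6.

4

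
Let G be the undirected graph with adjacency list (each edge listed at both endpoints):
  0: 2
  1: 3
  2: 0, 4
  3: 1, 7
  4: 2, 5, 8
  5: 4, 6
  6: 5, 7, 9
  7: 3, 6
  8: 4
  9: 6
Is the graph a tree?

|V| = 10, |E| = 9.
Connected and |E| = |V| - 1, which characterizes a tree.

Yes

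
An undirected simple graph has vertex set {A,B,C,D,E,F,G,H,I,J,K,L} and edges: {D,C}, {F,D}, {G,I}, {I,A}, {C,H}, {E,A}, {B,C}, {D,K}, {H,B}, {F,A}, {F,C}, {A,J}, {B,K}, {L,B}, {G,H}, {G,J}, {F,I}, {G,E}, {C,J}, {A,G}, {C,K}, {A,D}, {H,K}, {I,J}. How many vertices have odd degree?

2

Degrees: A:6, B:4, C:6, D:4, E:2, F:4, G:5, H:4, I:4, J:4, K:4, L:1
Odd-degree vertices: G, L.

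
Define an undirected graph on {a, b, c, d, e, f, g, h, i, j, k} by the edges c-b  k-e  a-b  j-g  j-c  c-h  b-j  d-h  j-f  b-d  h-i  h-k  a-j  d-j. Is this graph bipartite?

j-b-d-j is an odd cycle (length 3), and a bipartite graph can contain only even cycles.

No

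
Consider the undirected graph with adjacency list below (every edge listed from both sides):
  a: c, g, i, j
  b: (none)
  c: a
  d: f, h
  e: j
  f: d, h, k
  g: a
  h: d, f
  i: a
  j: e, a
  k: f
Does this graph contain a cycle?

Yes

|V| = 11, |E| = 9, number of components = 3.
One cycle is d-f-h-d.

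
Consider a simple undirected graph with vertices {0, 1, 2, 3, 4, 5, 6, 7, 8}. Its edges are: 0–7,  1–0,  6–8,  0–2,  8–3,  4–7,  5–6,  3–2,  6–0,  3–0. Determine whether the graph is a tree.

The graph has 9 vertices and 10 edges.
Connected but with 10 > 8 edges, so it has a cycle and is not a tree.

No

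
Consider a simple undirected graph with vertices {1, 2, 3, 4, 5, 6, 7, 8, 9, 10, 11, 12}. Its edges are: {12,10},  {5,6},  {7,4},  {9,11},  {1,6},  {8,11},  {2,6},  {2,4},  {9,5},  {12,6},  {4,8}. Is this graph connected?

Component: {3}
Component: {1, 2, 4, 5, 6, 7, 8, 9, 10, 11, 12}
There are 2 separate components, so the graph is not connected.

No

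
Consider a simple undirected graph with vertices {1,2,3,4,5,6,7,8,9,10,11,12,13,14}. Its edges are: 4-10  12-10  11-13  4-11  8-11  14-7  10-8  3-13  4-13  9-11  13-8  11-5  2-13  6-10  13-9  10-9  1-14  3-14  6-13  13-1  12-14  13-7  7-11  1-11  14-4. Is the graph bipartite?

9-11-13-9 is an odd cycle (length 3), and a bipartite graph can contain only even cycles.

No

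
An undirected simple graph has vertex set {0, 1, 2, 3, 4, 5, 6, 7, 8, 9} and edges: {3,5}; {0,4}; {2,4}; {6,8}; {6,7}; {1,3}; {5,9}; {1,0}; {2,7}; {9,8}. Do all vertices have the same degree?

Degrees: 0:2, 1:2, 2:2, 3:2, 4:2, 5:2, 6:2, 7:2, 8:2, 9:2
All degrees equal 2; the graph is regular.

Yes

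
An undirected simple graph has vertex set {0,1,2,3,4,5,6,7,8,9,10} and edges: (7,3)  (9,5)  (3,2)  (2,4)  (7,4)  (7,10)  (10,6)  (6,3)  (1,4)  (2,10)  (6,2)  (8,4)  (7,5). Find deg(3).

3

Neighbors of 3: 2, 6, 7.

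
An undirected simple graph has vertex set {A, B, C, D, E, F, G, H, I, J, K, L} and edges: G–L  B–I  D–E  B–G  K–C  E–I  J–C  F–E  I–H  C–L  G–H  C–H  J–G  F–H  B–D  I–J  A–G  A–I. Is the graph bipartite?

Yes

Partition the vertices as {C, D, F, G, I} vs {A, B, E, H, J, K, L}. Each listed edge has one endpoint in each part, so the graph is bipartite.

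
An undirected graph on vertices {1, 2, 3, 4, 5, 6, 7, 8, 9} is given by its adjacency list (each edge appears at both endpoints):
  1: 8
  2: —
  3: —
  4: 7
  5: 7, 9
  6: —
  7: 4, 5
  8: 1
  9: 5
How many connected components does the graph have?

5

Component: {2}
Component: {3}
Component: {6}
Component: {1, 8}
Component: {4, 5, 7, 9}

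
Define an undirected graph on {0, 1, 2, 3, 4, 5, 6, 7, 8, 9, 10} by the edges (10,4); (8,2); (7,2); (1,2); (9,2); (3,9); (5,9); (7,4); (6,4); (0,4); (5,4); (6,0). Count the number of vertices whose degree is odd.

Degrees: 0:2, 1:1, 2:4, 3:1, 4:5, 5:2, 6:2, 7:2, 8:1, 9:3, 10:1
Odd-degree vertices: 1, 3, 4, 8, 9, 10.

6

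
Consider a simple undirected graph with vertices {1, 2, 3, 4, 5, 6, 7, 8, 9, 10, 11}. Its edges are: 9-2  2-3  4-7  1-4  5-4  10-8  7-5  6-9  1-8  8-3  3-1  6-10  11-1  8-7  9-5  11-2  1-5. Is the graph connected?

Yes

A breadth-first search from 1 visits 1, 5, 8, 11, 3, 4, 9, 7, 10, 2, 6 — all 11 vertices — so the graph is connected.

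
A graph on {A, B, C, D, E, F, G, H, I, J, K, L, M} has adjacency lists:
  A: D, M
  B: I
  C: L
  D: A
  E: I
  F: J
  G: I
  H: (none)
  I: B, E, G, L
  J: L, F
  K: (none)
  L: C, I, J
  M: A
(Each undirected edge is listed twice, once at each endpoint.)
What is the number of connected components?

4

Component: {H}
Component: {K}
Component: {A, D, M}
Component: {B, C, E, F, G, I, J, L}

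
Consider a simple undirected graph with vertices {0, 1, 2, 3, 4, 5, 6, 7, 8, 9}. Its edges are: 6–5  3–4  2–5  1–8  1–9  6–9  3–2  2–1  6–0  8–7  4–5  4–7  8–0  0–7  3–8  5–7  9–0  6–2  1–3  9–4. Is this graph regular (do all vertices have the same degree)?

Degrees: 0:4, 1:4, 2:4, 3:4, 4:4, 5:4, 6:4, 7:4, 8:4, 9:4
All degrees equal 4; the graph is regular.

Yes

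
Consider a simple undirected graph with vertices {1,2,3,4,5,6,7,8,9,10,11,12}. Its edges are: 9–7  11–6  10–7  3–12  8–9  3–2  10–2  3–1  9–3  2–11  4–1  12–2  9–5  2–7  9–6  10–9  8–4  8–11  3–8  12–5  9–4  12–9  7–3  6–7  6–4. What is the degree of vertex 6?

Neighbors of 6: 4, 7, 9, 11.

4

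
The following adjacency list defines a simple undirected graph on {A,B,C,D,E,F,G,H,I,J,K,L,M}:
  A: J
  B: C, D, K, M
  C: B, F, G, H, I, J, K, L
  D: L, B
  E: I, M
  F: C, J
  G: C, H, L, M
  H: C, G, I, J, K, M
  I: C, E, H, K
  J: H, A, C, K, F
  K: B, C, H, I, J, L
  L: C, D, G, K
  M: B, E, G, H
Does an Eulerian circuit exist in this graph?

No

Degrees: A:1, B:4, C:8, D:2, E:2, F:2, G:4, H:6, I:4, J:5, K:6, L:4, M:4
A, J have odd degree; an Eulerian circuit needs every degree to be even, so none exists.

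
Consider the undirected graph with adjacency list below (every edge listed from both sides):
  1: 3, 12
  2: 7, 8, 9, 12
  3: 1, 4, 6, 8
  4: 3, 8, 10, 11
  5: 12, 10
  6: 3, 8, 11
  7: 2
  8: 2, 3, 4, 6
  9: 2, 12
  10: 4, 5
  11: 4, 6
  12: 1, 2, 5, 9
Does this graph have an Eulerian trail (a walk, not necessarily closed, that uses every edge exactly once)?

Yes

Degrees: 1:2, 2:4, 3:4, 4:4, 5:2, 6:3, 7:1, 8:4, 9:2, 10:2, 11:2, 12:4
Odd-degree vertices: 6, 7 (2 total).
With 2 odd-degree vertices and all edges in one connected piece, an Eulerian trail exists (from 6 to 7).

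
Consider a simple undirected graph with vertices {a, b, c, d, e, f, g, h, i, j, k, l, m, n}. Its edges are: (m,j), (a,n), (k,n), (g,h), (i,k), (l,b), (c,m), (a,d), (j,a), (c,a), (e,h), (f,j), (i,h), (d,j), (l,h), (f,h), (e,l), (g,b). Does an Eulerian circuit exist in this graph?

Degrees: a:4, b:2, c:2, d:2, e:2, f:2, g:2, h:5, i:2, j:4, k:2, l:3, m:2, n:2
Vertices with odd degree: h, l. An Eulerian circuit requires all degrees even.

No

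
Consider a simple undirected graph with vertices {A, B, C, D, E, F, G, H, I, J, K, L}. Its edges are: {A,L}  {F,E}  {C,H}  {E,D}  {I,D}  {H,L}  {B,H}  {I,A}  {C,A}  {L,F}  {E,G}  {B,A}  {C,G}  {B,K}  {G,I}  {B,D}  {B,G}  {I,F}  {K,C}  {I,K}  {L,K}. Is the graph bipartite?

A valid 2-coloring puts {B, C, E, I, J, L} on one side and {A, D, F, G, H, K} on the other; every edge crosses between the two sides.

Yes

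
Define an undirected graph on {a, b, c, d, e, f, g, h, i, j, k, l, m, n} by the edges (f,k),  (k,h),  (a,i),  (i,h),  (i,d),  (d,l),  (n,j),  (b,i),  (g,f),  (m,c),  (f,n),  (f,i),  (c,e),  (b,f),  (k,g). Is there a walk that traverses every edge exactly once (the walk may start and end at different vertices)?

Degrees: a:1, b:2, c:2, d:2, e:1, f:5, g:2, h:2, i:5, j:1, k:3, l:1, m:1, n:2
Odd-degree vertices: a, e, f, i, j, k, l, m (8 total).
With 8 odd-degree vertices (more than two), no single trail can use every edge.

No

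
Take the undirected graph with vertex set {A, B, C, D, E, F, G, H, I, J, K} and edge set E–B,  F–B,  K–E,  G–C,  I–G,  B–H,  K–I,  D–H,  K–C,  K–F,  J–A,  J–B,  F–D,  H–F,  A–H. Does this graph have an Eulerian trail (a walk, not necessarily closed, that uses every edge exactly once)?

Yes

Degrees: A:2, B:4, C:2, D:2, E:2, F:4, G:2, H:4, I:2, J:2, K:4
Odd-degree vertices: none (0 total).
With 0 odd-degree vertices and all edges in one connected piece, an Eulerian trail exists.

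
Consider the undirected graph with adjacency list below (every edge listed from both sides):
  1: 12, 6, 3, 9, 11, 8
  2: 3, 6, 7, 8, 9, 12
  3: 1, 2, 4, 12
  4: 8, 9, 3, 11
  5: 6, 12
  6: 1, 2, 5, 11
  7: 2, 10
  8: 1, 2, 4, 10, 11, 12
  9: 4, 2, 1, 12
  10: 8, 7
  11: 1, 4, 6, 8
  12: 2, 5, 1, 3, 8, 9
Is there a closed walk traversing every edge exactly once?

Degrees: 1:6, 2:6, 3:4, 4:4, 5:2, 6:4, 7:2, 8:6, 9:4, 10:2, 11:4, 12:6
All degrees are even and the non-isolated vertices are connected — an Eulerian circuit exists.

Yes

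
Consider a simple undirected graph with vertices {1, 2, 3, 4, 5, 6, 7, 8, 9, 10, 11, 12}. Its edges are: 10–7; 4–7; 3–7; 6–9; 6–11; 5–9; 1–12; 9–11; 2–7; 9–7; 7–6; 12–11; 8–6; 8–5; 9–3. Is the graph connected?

Starting from 1 and exploring outward reaches every vertex (1, 12, 11, 9, 6, 7, 5, 3, 8, 4, 2, 10); the graph is connected.

Yes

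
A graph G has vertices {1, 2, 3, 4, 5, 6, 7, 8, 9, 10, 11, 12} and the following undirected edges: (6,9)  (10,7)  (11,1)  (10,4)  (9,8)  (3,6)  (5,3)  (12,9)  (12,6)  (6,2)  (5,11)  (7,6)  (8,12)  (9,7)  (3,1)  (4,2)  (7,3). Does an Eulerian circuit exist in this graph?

No

Degrees: 1:2, 2:2, 3:4, 4:2, 5:2, 6:5, 7:4, 8:2, 9:4, 10:2, 11:2, 12:3
6, 12 have odd degree; an Eulerian circuit needs every degree to be even, so none exists.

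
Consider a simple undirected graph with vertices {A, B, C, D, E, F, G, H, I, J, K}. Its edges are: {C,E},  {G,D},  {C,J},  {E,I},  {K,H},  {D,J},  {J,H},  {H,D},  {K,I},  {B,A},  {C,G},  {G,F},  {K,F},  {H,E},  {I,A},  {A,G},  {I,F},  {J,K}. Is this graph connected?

Yes

A breadth-first search from A visits A, B, I, G, K, E, F, C, D, J, H — all 11 vertices — so the graph is connected.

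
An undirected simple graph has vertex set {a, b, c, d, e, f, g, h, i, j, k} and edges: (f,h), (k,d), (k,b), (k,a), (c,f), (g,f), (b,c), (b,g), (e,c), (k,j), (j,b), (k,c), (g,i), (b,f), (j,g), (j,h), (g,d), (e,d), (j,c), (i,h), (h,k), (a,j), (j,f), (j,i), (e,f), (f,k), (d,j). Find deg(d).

Neighbors of d: e, g, j, k.

4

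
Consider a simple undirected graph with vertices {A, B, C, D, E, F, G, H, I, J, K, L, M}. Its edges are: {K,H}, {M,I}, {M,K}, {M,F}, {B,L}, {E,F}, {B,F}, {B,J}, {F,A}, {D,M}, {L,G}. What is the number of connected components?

Component: {C}
Component: {A, B, D, E, F, G, H, I, J, K, L, M}

2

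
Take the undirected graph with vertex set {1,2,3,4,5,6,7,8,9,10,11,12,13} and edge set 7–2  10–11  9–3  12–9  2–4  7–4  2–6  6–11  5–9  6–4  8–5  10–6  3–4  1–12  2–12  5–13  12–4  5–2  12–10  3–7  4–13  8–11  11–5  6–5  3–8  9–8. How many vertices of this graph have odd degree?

Degrees: 1:1, 2:5, 3:4, 4:6, 5:6, 6:5, 7:3, 8:4, 9:4, 10:3, 11:4, 12:5, 13:2
Odd-degree vertices: 1, 2, 6, 7, 10, 12.

6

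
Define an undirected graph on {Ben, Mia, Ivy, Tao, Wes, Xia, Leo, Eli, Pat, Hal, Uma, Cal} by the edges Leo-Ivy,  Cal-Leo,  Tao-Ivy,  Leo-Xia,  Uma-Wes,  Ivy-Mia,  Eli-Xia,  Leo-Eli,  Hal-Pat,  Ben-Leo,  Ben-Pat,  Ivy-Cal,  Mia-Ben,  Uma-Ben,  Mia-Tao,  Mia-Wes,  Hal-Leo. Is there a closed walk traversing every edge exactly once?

Degrees: Ben:4, Mia:4, Ivy:4, Tao:2, Wes:2, Xia:2, Leo:6, Eli:2, Pat:2, Hal:2, Uma:2, Cal:2
All degrees are even and the non-isolated vertices are connected — an Eulerian circuit exists.

Yes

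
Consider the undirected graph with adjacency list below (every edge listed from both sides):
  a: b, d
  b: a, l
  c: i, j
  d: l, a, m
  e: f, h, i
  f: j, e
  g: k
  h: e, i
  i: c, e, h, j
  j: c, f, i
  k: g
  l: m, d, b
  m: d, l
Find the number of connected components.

Component: {g, k}
Component: {a, b, d, l, m}
Component: {c, e, f, h, i, j}

3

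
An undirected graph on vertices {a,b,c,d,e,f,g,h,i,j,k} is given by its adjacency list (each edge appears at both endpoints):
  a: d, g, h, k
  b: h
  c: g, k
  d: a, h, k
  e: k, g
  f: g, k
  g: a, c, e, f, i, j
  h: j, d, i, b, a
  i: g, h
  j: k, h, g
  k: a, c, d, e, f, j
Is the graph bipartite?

a-d-k-a is an odd cycle (length 3), and a bipartite graph can contain only even cycles.

No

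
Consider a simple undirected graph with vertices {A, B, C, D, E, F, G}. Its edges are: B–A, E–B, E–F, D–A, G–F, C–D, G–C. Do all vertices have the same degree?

Degrees: A:2, B:2, C:2, D:2, E:2, F:2, G:2
All degrees equal 2; the graph is regular.

Yes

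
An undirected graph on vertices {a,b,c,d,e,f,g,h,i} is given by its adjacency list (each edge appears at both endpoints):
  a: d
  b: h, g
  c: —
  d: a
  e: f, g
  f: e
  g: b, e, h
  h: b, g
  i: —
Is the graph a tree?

No

The graph has 9 vertices and 6 edges.
It splits into 4 components, so it cannot be a tree.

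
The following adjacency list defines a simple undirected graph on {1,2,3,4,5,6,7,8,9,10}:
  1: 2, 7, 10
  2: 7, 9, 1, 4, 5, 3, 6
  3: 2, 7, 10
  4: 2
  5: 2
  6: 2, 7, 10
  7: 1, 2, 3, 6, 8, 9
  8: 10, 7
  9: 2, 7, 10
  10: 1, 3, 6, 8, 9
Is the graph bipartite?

No

The cycle 7-2-9-7 has length 3, which is odd, so the graph is not bipartite.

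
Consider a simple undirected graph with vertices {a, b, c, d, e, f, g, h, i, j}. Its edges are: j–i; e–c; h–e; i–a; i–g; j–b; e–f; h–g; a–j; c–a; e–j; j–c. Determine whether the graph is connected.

No

Component: {d}
Component: {a, b, c, e, f, g, h, i, j}
No edge joins these 2 groups, so the graph is disconnected.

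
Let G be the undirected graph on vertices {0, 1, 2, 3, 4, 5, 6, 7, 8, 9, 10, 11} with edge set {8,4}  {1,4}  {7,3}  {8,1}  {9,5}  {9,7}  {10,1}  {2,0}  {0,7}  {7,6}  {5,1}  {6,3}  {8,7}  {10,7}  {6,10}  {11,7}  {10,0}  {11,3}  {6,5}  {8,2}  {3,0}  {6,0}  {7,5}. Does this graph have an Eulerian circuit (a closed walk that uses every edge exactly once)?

No

Degrees: 0:5, 1:4, 2:2, 3:4, 4:2, 5:4, 6:5, 7:8, 8:4, 9:2, 10:4, 11:2
Vertices with odd degree: 0, 6. An Eulerian circuit requires all degrees even.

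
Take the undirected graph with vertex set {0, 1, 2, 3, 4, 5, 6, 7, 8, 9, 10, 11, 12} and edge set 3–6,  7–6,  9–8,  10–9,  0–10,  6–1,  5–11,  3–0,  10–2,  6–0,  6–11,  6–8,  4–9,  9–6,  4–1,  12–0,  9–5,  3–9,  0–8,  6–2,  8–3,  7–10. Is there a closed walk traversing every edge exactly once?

Degrees: 0:5, 1:2, 2:2, 3:4, 4:2, 5:2, 6:8, 7:2, 8:4, 9:6, 10:4, 11:2, 12:1
Vertices with odd degree: 0, 12. An Eulerian circuit requires all degrees even.

No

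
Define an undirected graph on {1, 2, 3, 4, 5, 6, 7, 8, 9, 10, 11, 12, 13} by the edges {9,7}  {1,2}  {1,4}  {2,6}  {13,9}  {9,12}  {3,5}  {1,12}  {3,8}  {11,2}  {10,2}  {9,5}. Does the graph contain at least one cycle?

No

|V| = 13, |E| = 12, number of components = 1.
A forest on 13 vertices with 1 component has exactly 12 edges, which matches — so no cycle.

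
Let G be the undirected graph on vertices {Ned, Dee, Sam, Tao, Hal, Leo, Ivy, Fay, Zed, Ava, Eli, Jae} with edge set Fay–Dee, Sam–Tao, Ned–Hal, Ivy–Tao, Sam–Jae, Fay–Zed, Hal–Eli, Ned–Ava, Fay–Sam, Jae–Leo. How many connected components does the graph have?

2

Component: {Ned, Hal, Ava, Eli}
Component: {Dee, Sam, Tao, Leo, Ivy, Fay, Zed, Jae}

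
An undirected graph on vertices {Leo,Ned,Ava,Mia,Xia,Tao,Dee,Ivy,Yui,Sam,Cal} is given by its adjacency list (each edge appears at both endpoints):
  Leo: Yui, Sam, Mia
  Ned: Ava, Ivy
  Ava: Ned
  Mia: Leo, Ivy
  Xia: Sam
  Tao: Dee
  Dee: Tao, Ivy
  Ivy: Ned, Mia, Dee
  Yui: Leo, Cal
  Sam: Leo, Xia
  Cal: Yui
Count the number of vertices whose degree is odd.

Degrees: Leo:3, Ned:2, Ava:1, Mia:2, Xia:1, Tao:1, Dee:2, Ivy:3, Yui:2, Sam:2, Cal:1
Odd-degree vertices: Leo, Ava, Xia, Tao, Ivy, Cal.

6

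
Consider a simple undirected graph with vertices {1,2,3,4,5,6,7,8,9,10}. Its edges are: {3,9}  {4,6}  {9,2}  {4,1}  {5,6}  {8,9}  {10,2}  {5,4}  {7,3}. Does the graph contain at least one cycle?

|V| = 10, |E| = 9, number of components = 2.
Since 9 > 10 - 2, a cycle must exist; for instance 4-6-5-4.

Yes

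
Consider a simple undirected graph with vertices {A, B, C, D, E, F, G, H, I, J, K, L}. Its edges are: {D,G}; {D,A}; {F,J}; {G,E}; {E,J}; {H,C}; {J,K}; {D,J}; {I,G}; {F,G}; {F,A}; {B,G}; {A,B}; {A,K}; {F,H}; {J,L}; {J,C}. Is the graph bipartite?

Partition the vertices as {B, C, D, E, F, I, K, L} vs {A, G, H, J}. Each listed edge has one endpoint in each part, so the graph is bipartite.

Yes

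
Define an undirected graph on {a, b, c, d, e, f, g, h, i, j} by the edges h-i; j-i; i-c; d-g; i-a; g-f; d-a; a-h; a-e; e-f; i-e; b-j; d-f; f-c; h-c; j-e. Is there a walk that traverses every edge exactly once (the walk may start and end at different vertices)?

Degrees: a:4, b:1, c:3, d:3, e:4, f:4, g:2, h:3, i:5, j:3
Odd-degree vertices: b, c, d, h, i, j (6 total).
An Eulerian trail requires 0 or 2 odd-degree vertices; here there are 6.

No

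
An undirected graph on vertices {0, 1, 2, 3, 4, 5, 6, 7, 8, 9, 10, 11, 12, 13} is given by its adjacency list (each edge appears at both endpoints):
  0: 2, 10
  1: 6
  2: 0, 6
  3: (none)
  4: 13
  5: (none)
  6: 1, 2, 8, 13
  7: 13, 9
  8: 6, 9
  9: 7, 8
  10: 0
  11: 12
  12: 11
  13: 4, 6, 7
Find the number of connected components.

4

Component: {3}
Component: {5}
Component: {11, 12}
Component: {0, 1, 2, 4, 6, 7, 8, 9, 10, 13}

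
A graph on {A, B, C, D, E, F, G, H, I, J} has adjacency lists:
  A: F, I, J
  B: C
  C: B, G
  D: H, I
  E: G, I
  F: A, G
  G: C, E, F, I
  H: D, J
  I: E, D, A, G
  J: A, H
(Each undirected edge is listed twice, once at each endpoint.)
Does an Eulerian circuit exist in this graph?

Degrees: A:3, B:1, C:2, D:2, E:2, F:2, G:4, H:2, I:4, J:2
A, B have odd degree; an Eulerian circuit needs every degree to be even, so none exists.

No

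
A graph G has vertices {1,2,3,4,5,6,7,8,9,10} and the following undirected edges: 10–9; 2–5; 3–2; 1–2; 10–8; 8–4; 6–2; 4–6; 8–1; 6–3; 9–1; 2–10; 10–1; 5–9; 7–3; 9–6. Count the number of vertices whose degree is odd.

4

Degrees: 1:4, 2:5, 3:3, 4:2, 5:2, 6:4, 7:1, 8:3, 9:4, 10:4
Odd-degree vertices: 2, 3, 7, 8.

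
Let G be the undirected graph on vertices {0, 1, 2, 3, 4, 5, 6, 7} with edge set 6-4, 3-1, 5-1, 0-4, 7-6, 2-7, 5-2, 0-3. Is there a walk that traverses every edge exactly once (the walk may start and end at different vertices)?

Degrees: 0:2, 1:2, 2:2, 3:2, 4:2, 5:2, 6:2, 7:2
Odd-degree vertices: none (0 total).
With 0 odd-degree vertices and all edges in one connected piece, an Eulerian trail exists.

Yes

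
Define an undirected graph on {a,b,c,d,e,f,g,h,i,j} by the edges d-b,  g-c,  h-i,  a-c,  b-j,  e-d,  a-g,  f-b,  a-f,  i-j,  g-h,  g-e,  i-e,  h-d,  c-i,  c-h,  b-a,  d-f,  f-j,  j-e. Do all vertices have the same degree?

Yes

Degrees: a:4, b:4, c:4, d:4, e:4, f:4, g:4, h:4, i:4, j:4
All degrees equal 4; the graph is regular.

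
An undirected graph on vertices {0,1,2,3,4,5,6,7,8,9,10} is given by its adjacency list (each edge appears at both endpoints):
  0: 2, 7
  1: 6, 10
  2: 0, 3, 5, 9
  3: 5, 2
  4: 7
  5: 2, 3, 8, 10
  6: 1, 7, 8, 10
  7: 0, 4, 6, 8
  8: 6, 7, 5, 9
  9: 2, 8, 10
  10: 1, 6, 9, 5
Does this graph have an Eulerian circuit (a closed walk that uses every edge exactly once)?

No

Degrees: 0:2, 1:2, 2:4, 3:2, 4:1, 5:4, 6:4, 7:4, 8:4, 9:3, 10:4
Vertices with odd degree: 4, 9. An Eulerian circuit requires all degrees even.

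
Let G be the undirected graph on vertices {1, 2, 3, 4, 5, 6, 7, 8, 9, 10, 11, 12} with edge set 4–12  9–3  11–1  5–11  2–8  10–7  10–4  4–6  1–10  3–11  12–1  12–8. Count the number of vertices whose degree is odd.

10

Degrees: 1:3, 2:1, 3:2, 4:3, 5:1, 6:1, 7:1, 8:2, 9:1, 10:3, 11:3, 12:3
Odd-degree vertices: 1, 2, 4, 5, 6, 7, 9, 10, 11, 12.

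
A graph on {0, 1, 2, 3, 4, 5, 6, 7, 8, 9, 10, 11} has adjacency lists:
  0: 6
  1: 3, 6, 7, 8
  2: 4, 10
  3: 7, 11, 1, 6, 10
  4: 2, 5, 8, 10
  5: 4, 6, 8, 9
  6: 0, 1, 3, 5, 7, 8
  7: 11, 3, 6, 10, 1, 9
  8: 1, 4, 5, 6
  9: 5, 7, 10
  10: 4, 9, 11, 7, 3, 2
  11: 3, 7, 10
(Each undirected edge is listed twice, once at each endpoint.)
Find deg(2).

2

Neighbors of 2: 4, 10.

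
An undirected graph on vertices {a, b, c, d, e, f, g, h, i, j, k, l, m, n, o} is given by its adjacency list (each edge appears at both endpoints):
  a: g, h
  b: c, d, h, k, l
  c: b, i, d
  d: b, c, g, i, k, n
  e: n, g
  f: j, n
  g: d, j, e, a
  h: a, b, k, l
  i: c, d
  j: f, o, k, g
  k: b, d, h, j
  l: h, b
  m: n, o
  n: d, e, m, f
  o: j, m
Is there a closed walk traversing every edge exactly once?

No

Degrees: a:2, b:5, c:3, d:6, e:2, f:2, g:4, h:4, i:2, j:4, k:4, l:2, m:2, n:4, o:2
Vertices with odd degree: b, c. An Eulerian circuit requires all degrees even.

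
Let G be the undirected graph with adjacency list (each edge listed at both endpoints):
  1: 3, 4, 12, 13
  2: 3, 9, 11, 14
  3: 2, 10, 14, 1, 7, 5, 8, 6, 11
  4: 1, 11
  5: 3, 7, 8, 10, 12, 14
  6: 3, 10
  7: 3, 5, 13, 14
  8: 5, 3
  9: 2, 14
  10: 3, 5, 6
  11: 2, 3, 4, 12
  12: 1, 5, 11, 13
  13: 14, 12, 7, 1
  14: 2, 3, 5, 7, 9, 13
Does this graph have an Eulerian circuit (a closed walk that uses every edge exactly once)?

Degrees: 1:4, 2:4, 3:9, 4:2, 5:6, 6:2, 7:4, 8:2, 9:2, 10:3, 11:4, 12:4, 13:4, 14:6
Vertices with odd degree: 3, 10. An Eulerian circuit requires all degrees even.

No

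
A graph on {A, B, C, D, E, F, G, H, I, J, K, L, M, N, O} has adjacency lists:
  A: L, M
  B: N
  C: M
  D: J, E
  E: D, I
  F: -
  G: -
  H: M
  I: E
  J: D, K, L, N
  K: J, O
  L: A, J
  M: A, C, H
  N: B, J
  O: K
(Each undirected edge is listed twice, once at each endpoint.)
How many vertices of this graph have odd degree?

6

Degrees: A:2, B:1, C:1, D:2, E:2, F:0, G:0, H:1, I:1, J:4, K:2, L:2, M:3, N:2, O:1
Odd-degree vertices: B, C, H, I, M, O.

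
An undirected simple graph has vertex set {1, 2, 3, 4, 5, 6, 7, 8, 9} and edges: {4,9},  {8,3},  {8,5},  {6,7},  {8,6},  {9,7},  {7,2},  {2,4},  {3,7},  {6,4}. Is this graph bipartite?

Color {1, 4, 7, 8} black and {2, 3, 5, 6, 9} white. No edge joins two same-colored vertices, so the graph is bipartite.

Yes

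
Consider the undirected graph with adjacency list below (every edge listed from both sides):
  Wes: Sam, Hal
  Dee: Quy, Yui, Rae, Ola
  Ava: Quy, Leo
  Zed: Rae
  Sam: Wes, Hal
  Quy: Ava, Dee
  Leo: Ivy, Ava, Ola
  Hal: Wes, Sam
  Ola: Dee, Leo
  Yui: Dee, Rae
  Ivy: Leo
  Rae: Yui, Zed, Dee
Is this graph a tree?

No

|V| = 12, |E| = 13.
It is not connected, so it is not a tree.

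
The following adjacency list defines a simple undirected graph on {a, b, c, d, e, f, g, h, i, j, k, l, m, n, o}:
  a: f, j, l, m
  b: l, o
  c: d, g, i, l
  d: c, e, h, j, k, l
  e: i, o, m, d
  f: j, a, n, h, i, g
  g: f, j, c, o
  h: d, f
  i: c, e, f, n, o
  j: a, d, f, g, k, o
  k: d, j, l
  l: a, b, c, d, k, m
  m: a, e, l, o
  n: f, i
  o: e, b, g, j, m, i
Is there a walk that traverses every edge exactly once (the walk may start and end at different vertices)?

Yes

Degrees: a:4, b:2, c:4, d:6, e:4, f:6, g:4, h:2, i:5, j:6, k:3, l:6, m:4, n:2, o:6
Odd-degree vertices: i, k (2 total).
With 2 odd-degree vertices and all edges in one connected piece, an Eulerian trail exists (from i to k).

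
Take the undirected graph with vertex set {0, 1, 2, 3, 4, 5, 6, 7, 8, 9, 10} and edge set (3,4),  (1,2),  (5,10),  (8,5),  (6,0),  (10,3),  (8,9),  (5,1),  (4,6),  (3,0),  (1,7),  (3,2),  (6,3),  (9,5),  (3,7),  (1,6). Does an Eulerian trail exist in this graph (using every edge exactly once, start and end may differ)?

Yes

Degrees: 0:2, 1:4, 2:2, 3:6, 4:2, 5:4, 6:4, 7:2, 8:2, 9:2, 10:2
Odd-degree vertices: none (0 total).
With 0 odd-degree vertices and all edges in one connected piece, an Eulerian trail exists.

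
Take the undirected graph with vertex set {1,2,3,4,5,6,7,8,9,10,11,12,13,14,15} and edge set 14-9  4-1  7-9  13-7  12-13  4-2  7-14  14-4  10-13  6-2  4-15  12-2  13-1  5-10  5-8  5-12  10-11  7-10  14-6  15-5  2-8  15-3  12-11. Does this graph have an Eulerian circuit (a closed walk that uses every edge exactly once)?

Degrees: 1:2, 2:4, 3:1, 4:4, 5:4, 6:2, 7:4, 8:2, 9:2, 10:4, 11:2, 12:4, 13:4, 14:4, 15:3
3, 15 have odd degree; an Eulerian circuit needs every degree to be even, so none exists.

No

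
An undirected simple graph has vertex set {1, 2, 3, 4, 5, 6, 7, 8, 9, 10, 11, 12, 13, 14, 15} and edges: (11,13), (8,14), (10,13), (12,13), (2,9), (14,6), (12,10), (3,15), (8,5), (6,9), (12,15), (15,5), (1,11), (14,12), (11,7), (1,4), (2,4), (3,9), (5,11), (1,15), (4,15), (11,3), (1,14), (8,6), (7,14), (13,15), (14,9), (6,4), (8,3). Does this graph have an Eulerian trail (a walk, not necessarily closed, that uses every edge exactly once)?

Degrees: 1:4, 2:2, 3:4, 4:4, 5:3, 6:4, 7:2, 8:4, 9:4, 10:2, 11:5, 12:4, 13:4, 14:6, 15:6
Odd-degree vertices: 5, 11 (2 total).
The non-isolated vertices are connected and exactly 2 have odd degree, so an Eulerian trail exists (from 5 to 11).

Yes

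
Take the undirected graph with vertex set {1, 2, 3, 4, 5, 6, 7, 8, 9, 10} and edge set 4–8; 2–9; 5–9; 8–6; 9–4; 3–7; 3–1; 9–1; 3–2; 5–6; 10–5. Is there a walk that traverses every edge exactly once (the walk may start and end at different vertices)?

Degrees: 1:2, 2:2, 3:3, 4:2, 5:3, 6:2, 7:1, 8:2, 9:4, 10:1
Odd-degree vertices: 3, 5, 7, 10 (4 total).
An Eulerian trail requires 0 or 2 odd-degree vertices; here there are 4.

No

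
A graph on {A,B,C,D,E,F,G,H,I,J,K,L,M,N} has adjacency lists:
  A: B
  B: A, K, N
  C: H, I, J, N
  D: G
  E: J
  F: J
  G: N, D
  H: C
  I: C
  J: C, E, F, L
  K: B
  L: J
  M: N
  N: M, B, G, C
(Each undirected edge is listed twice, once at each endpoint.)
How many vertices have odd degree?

Degrees: A:1, B:3, C:4, D:1, E:1, F:1, G:2, H:1, I:1, J:4, K:1, L:1, M:1, N:4
Odd-degree vertices: A, B, D, E, F, H, I, K, L, M.

10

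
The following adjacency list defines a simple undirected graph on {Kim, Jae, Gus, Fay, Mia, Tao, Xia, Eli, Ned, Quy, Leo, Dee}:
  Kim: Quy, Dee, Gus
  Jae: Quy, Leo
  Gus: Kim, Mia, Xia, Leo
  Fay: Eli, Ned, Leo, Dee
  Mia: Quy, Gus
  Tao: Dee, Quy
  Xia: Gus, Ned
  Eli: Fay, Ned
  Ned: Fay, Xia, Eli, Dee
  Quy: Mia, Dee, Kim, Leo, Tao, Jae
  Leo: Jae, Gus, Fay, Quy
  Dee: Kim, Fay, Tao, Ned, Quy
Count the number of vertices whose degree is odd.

2

Degrees: Kim:3, Jae:2, Gus:4, Fay:4, Mia:2, Tao:2, Xia:2, Eli:2, Ned:4, Quy:6, Leo:4, Dee:5
Odd-degree vertices: Kim, Dee.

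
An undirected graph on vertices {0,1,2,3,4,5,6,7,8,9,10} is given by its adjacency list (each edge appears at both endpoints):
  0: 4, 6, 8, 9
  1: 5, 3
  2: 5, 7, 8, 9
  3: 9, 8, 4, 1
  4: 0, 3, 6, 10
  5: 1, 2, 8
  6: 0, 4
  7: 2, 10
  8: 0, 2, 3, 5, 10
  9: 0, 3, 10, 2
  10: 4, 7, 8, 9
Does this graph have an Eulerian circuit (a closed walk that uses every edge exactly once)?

Degrees: 0:4, 1:2, 2:4, 3:4, 4:4, 5:3, 6:2, 7:2, 8:5, 9:4, 10:4
Vertices with odd degree: 5, 8. An Eulerian circuit requires all degrees even.

No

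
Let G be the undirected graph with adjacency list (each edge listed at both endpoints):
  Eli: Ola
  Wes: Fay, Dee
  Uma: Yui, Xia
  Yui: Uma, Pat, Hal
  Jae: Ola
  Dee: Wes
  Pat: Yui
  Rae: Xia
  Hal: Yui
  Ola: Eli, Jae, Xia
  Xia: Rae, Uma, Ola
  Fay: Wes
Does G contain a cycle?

No

The graph has 12 vertices, 10 edges, and 2 connected components.
Since 10 = 12 - 2, the graph is a forest and contains no cycle.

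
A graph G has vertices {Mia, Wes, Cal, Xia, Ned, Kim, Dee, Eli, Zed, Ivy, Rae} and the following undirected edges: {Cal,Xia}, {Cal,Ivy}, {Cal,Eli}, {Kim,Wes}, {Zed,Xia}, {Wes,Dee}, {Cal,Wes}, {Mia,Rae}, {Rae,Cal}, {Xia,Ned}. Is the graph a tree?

Yes

The graph has 11 vertices and 10 edges.
It is connected with exactly 10 edges, hence acyclic — it is a tree.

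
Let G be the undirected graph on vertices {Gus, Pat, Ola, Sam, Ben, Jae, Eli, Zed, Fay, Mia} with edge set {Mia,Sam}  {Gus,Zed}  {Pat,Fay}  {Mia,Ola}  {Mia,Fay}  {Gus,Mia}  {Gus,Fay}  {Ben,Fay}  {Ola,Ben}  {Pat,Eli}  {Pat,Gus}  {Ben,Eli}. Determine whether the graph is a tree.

No

The graph has 10 vertices and 12 edges.
It is not connected, so it is not a tree.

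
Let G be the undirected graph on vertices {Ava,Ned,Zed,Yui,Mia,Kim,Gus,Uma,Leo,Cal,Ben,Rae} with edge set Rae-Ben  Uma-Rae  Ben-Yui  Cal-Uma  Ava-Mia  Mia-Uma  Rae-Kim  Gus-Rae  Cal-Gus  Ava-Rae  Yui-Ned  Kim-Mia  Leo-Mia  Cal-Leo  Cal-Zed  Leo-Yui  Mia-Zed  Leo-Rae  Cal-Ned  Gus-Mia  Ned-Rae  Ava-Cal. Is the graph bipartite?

Yes

Color {Yui, Mia, Cal, Rae} black and {Ava, Ned, Zed, Kim, Gus, Uma, Leo, Ben} white. No edge joins two same-colored vertices, so the graph is bipartite.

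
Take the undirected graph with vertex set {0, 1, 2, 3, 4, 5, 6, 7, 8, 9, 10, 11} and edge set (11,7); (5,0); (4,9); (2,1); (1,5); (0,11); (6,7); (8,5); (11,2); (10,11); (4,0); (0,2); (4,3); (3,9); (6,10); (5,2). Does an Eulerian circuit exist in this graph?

No

Degrees: 0:4, 1:2, 2:4, 3:2, 4:3, 5:4, 6:2, 7:2, 8:1, 9:2, 10:2, 11:4
4, 8 have odd degree; an Eulerian circuit needs every degree to be even, so none exists.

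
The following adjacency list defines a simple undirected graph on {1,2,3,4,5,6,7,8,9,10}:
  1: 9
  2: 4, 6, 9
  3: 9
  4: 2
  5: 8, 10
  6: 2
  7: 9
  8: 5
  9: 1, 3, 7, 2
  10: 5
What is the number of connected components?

Component: {5, 8, 10}
Component: {1, 2, 3, 4, 6, 7, 9}

2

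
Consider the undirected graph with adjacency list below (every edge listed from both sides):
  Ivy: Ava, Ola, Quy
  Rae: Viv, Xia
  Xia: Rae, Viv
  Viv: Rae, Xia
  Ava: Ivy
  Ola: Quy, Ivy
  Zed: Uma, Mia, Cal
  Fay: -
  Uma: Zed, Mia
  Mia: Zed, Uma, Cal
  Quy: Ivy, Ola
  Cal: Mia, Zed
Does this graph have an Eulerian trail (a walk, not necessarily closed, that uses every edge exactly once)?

Degrees: Ivy:3, Rae:2, Xia:2, Viv:2, Ava:1, Ola:2, Zed:3, Fay:0, Uma:2, Mia:3, Quy:2, Cal:2
Odd-degree vertices: Ivy, Ava, Zed, Mia (4 total).
An Eulerian trail requires 0 or 2 odd-degree vertices; here there are 4.

No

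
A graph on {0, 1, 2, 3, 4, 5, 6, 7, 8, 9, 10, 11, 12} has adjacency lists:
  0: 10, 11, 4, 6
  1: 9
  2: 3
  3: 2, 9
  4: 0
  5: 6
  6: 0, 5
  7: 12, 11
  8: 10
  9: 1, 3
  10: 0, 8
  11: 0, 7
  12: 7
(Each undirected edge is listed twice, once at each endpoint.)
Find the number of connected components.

2

Component: {1, 2, 3, 9}
Component: {0, 4, 5, 6, 7, 8, 10, 11, 12}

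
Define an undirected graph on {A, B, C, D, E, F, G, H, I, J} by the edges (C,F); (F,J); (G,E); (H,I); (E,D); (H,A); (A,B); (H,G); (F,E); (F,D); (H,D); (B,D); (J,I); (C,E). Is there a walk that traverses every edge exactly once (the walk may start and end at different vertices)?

Degrees: A:2, B:2, C:2, D:4, E:4, F:4, G:2, H:4, I:2, J:2
Odd-degree vertices: none (0 total).
The non-isolated vertices are connected and exactly 0 have odd degree, so an Eulerian trail exists.

Yes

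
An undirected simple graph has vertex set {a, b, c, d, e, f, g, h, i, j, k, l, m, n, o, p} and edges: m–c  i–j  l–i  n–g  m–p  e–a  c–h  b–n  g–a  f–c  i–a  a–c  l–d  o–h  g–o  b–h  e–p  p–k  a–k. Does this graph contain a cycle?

Yes

|V| = 16, |E| = 19, number of components = 1.
One cycle is a-k-p-e-a.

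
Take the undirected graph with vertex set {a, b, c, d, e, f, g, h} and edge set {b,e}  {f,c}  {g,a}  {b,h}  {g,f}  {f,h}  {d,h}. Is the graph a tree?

|V| = 8, |E| = 7.
Connected and |E| = |V| - 1, which characterizes a tree.

Yes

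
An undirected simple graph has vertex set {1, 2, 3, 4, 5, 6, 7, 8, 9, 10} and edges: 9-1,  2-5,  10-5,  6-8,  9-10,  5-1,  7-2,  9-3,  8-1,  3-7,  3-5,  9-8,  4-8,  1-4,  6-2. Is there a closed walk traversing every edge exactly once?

No

Degrees: 1:4, 2:3, 3:3, 4:2, 5:4, 6:2, 7:2, 8:4, 9:4, 10:2
Vertices with odd degree: 2, 3. An Eulerian circuit requires all degrees even.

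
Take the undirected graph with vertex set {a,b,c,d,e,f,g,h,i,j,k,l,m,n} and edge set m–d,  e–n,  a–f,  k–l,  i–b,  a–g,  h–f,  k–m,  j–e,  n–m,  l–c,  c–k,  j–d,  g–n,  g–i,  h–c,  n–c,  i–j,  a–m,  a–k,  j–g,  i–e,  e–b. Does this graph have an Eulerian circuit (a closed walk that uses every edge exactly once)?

Degrees: a:4, b:2, c:4, d:2, e:4, f:2, g:4, h:2, i:4, j:4, k:4, l:2, m:4, n:4
Every vertex has even degree and the edges form a single connected piece, so an Eulerian circuit exists.

Yes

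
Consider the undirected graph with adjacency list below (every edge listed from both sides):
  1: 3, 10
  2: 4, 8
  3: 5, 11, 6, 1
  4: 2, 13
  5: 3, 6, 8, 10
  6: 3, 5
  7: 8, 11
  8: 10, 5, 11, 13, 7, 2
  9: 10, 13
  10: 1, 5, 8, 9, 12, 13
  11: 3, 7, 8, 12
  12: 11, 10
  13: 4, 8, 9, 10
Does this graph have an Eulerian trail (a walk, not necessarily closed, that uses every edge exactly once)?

Degrees: 1:2, 2:2, 3:4, 4:2, 5:4, 6:2, 7:2, 8:6, 9:2, 10:6, 11:4, 12:2, 13:4
Odd-degree vertices: none (0 total).
The non-isolated vertices are connected and exactly 0 have odd degree, so an Eulerian trail exists.

Yes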